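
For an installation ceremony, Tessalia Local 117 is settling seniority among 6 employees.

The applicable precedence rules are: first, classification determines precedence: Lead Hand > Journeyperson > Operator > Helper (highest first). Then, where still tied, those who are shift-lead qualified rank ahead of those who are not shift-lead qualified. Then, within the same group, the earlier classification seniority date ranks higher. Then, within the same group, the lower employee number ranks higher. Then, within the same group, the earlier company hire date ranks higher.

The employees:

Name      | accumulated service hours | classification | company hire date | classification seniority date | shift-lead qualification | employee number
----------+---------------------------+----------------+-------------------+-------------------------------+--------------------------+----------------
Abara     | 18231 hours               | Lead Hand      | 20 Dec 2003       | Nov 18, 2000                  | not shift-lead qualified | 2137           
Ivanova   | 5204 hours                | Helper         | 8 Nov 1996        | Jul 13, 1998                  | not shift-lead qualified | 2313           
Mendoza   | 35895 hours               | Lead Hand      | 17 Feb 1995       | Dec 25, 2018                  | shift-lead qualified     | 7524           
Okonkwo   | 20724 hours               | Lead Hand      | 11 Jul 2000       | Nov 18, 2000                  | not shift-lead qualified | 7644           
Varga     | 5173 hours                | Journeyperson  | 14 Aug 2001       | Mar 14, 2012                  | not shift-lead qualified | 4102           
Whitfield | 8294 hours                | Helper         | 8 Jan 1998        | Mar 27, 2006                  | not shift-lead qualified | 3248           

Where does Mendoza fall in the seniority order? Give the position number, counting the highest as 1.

1

By classification: Mendoza, Abara and Okonkwo (Lead Hand); then Varga (Journeyperson); then Ivanova and Whitfield (Helper).
Among Mendoza, Abara and Okonkwo, shift-lead qualified before not shift-lead qualified: Mendoza (shift-lead qualified) before Abara and Okonkwo (not shift-lead qualified).
Abara and Okonkwo both have classification seniority date Nov 18, 2000, so the next rule applies.
Among Abara and Okonkwo, by employee number (lower first): Abara (2137) before Okonkwo (7644).
Ivanova and Whitfield are each not shift-lead qualified, so the next rule applies.
Among Ivanova and Whitfield, by classification seniority date (earlier first): Ivanova (Jul 13, 1998) before Whitfield (Mar 27, 2006).
Order: Mendoza, Abara, Okonkwo, Varga, Ivanova, Whitfield. So position 1.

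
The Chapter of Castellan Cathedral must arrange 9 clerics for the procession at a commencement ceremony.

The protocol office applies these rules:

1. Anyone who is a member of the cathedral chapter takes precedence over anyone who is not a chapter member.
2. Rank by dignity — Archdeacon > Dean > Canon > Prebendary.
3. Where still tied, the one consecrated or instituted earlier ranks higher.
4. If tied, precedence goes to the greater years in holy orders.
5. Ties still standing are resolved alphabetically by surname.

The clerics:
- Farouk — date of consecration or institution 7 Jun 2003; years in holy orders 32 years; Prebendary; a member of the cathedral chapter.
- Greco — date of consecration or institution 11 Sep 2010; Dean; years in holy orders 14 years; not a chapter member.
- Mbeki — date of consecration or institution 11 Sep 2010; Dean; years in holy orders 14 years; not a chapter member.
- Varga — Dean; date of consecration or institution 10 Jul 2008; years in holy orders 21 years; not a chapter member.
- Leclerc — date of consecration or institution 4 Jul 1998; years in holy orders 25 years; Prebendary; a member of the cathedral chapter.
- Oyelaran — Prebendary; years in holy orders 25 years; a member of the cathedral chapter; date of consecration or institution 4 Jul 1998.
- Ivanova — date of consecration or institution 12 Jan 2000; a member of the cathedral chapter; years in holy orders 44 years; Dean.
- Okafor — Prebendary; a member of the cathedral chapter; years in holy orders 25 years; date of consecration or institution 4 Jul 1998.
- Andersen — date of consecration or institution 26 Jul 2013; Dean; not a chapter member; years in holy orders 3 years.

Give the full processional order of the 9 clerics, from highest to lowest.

By the first rule: Ivanova, Leclerc, Okafor, Oyelaran and Farouk (each a member of the cathedral chapter); then Varga, Greco, Mbeki and Andersen (each not a chapter member).
Among Ivanova, Leclerc, Okafor, Oyelaran and Farouk, by dignity: Ivanova (Dean) before Leclerc, Okafor, Oyelaran and Farouk (Prebendary).
Among Leclerc, Okafor, Oyelaran and Farouk, by date of consecration or institution (earlier first): Leclerc, Okafor and Oyelaran (4 Jul 1998) before Farouk (7 Jun 2003).
Leclerc, Okafor and Oyelaran all have years in holy orders 25 years, so the next rule applies.
Among Leclerc, Okafor and Oyelaran, alphabetically by surname: Leclerc before Okafor before Oyelaran.
Varga, Greco, Mbeki and Andersen are each Dean, so the next rule applies.
Among Varga, Greco, Mbeki and Andersen, by date of consecration or institution (earlier first): Varga (10 Jul 2008) before Greco and Mbeki (11 Sep 2010) before Andersen (26 Jul 2013).
Greco and Mbeki both have years in holy orders 14 years, so the next rule applies.
Among Greco and Mbeki, alphabetically by surname: Greco before Mbeki.
Full order: Ivanova, Leclerc, Okafor, Oyelaran, Farouk, Varga, Greco, Mbeki, Andersen.

Ivanova, Leclerc, Okafor, Oyelaran, Farouk, Varga, Greco, Mbeki, Andersen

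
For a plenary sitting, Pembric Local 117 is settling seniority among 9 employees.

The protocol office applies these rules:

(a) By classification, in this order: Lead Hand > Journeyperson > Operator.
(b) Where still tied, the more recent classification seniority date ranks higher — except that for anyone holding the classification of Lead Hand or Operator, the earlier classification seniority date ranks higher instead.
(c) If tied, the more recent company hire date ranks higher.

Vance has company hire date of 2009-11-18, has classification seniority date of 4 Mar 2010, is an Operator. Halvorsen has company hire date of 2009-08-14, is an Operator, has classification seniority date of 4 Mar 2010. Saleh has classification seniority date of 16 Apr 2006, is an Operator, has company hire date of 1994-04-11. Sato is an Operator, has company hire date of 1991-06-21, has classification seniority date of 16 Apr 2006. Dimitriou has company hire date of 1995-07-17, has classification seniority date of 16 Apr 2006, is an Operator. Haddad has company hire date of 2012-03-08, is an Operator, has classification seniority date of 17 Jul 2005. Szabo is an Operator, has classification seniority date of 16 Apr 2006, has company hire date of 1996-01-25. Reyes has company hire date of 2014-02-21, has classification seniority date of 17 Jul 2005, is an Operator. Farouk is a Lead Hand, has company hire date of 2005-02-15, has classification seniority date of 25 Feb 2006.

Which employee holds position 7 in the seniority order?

By classification: Farouk (Lead Hand); then Reyes, Haddad, Szabo, Dimitriou, Saleh, Sato, Vance and Halvorsen (Operator).
Among Reyes, Haddad, Szabo, Dimitriou, Saleh, Sato, Vance and Halvorsen, by classification seniority date (earlier first) (reversed rule for this group): Reyes and Haddad (17 Jul 2005) before Szabo, Dimitriou, Saleh and Sato (16 Apr 2006) before Vance and Halvorsen (4 Mar 2010).
Among Reyes and Haddad, by company hire date (later first): Reyes (2014-02-21) before Haddad (2012-03-08).
Among Szabo, Dimitriou, Saleh and Sato, by company hire date (later first): Szabo (1996-01-25) before Dimitriou (1995-07-17) before Saleh (1994-04-11) before Sato (1991-06-21).
Among Vance and Halvorsen, by company hire date (later first): Vance (2009-11-18) before Halvorsen (2009-08-14).
Order: Farouk, Reyes, Haddad, Szabo, Dimitriou, Saleh, Sato, Vance, Halvorsen.

Sato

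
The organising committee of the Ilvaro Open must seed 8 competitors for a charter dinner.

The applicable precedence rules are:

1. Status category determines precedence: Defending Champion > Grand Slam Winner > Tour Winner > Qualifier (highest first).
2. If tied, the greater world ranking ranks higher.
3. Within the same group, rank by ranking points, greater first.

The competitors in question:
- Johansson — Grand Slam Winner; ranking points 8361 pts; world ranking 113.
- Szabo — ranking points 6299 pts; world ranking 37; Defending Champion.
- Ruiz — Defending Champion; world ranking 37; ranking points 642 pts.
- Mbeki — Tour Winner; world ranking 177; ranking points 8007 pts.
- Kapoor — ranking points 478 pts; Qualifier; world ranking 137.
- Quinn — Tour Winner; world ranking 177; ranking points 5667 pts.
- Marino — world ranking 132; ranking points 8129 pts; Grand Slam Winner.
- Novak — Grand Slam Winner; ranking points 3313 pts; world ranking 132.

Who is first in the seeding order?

Szabo

By status category: Szabo and Ruiz (Defending Champion); then Marino, Novak and Johansson (Grand Slam Winner); then Mbeki and Quinn (Tour Winner); then Kapoor (Qualifier).
Szabo and Ruiz both have world ranking 37, so the next rule applies.
Among Szabo and Ruiz, by ranking points (higher first): Szabo (6299 pts) before Ruiz (642 pts).
Among Marino, Novak and Johansson, by world ranking (higher first): Marino and Novak (132) before Johansson (113).
Among Marino and Novak, by ranking points (higher first): Marino (8129 pts) before Novak (3313 pts).
Mbeki and Quinn both have world ranking 177, so the next rule applies.
Among Mbeki and Quinn, by ranking points (higher first): Mbeki (8007 pts) before Quinn (5667 pts).
Order: Szabo, Ruiz, Marino, Novak, Johansson, Mbeki, Quinn, Kapoor.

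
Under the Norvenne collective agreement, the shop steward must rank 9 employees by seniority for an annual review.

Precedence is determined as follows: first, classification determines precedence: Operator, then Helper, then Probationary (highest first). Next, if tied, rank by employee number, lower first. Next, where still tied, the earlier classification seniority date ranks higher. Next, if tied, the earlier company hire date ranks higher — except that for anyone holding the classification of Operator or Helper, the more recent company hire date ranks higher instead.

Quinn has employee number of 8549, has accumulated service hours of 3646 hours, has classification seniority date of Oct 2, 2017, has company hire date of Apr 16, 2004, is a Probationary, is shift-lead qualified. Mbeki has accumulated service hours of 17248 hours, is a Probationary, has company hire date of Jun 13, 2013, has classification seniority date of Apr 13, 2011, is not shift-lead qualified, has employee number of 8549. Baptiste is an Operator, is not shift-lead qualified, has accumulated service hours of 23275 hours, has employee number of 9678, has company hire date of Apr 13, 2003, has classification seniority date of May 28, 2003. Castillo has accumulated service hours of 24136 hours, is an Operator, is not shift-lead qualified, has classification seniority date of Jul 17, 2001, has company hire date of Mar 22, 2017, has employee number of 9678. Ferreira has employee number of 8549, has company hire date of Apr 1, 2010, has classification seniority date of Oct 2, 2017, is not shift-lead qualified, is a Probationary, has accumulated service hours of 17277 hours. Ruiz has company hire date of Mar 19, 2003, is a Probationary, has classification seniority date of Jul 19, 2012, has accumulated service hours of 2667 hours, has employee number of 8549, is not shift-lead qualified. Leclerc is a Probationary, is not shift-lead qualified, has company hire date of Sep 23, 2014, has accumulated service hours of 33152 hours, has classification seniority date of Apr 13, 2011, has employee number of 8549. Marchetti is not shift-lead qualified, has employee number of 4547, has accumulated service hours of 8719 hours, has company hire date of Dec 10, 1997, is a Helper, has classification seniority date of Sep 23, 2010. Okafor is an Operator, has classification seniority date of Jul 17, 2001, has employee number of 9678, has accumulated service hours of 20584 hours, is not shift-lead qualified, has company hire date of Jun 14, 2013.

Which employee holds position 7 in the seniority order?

Ruiz

By classification: Castillo, Okafor and Baptiste (Operator); then Marchetti (Helper); then Mbeki, Leclerc, Ruiz, Quinn and Ferreira (Probationary).
Castillo, Okafor and Baptiste all have employee number 9678, so the next rule applies.
Among Castillo, Okafor and Baptiste, by classification seniority date (earlier first): Castillo and Okafor (Jul 17, 2001) before Baptiste (May 28, 2003).
Among Castillo and Okafor, by company hire date (later first) (reversed rule for this group): Castillo (Mar 22, 2017) before Okafor (Jun 14, 2013).
Mbeki, Leclerc, Ruiz, Quinn and Ferreira all have employee number 8549, so the next rule applies.
Among Mbeki, Leclerc, Ruiz, Quinn and Ferreira, by classification seniority date (earlier first): Mbeki and Leclerc (Apr 13, 2011) before Ruiz (Jul 19, 2012) before Quinn and Ferreira (Oct 2, 2017).
Among Mbeki and Leclerc, by company hire date (earlier first): Mbeki (Jun 13, 2013) before Leclerc (Sep 23, 2014).
Among Quinn and Ferreira, by company hire date (earlier first): Quinn (Apr 16, 2004) before Ferreira (Apr 1, 2010).
Order: Castillo, Okafor, Baptiste, Marchetti, Mbeki, Leclerc, Ruiz, Quinn, Ferreira.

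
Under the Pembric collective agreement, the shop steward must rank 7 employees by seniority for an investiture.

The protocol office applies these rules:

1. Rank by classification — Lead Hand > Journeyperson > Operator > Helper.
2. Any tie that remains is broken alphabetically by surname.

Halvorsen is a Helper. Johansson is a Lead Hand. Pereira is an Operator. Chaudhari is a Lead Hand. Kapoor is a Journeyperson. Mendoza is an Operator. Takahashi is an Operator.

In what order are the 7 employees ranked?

By classification: Chaudhari and Johansson (Lead Hand); then Kapoor (Journeyperson); then Mendoza, Pereira and Takahashi (Operator); then Halvorsen (Helper).
Among Chaudhari and Johansson, alphabetically by surname: Chaudhari before Johansson.
Among Mendoza, Pereira and Takahashi, alphabetically by surname: Mendoza before Pereira before Takahashi.
Full order: Chaudhari, Johansson, Kapoor, Mendoza, Pereira, Takahashi, Halvorsen.

Chaudhari, Johansson, Kapoor, Mendoza, Pereira, Takahashi, Halvorsen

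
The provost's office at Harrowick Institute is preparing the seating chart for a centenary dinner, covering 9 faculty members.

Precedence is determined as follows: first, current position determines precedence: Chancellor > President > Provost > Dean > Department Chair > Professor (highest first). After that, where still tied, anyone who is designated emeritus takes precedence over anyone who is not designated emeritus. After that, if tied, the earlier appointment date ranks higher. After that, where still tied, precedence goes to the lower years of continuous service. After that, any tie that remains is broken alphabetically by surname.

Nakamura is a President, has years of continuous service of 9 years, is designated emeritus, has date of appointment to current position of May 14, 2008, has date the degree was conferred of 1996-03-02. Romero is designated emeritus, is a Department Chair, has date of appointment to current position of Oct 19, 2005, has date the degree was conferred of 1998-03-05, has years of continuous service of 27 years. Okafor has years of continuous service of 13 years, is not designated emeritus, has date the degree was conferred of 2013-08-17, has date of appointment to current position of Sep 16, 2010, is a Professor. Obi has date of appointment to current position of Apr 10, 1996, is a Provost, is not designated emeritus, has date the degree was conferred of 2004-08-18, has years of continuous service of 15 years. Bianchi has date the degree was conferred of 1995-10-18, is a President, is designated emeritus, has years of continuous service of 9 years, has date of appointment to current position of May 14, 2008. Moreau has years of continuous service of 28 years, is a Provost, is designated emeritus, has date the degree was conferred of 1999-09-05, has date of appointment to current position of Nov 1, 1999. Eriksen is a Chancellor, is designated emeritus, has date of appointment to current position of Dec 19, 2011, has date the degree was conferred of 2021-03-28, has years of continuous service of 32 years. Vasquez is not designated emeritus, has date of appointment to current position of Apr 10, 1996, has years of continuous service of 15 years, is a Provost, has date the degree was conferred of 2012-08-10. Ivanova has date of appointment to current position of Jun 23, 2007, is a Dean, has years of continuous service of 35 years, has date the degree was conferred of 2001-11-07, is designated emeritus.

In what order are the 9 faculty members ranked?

Eriksen, Bianchi, Nakamura, Moreau, Obi, Vasquez, Ivanova, Romero, Okafor

By current position: Eriksen (Chancellor); then Bianchi and Nakamura (President); then Moreau, Obi and Vasquez (Provost); then Ivanova (Dean); then Romero (Department Chair); then Okafor (Professor).
Bianchi and Nakamura are each designated emeritus, so the next rule applies.
Bianchi and Nakamura both have date of appointment to current position May 14, 2008, so the next rule applies.
Bianchi and Nakamura both have years of continuous service 9 years, so the next rule applies.
Among Bianchi and Nakamura, alphabetically by surname: Bianchi before Nakamura.
Among Moreau, Obi and Vasquez, designated emeritus before not designated emeritus: Moreau (designated emeritus) before Obi and Vasquez (not designated emeritus).
Obi and Vasquez both have date of appointment to current position Apr 10, 1996, so the next rule applies.
Obi and Vasquez both have years of continuous service 15 years, so the next rule applies.
Among Obi and Vasquez, alphabetically by surname: Obi before Vasquez.
Full order: Eriksen, Bianchi, Nakamura, Moreau, Obi, Vasquez, Ivanova, Romero, Okafor.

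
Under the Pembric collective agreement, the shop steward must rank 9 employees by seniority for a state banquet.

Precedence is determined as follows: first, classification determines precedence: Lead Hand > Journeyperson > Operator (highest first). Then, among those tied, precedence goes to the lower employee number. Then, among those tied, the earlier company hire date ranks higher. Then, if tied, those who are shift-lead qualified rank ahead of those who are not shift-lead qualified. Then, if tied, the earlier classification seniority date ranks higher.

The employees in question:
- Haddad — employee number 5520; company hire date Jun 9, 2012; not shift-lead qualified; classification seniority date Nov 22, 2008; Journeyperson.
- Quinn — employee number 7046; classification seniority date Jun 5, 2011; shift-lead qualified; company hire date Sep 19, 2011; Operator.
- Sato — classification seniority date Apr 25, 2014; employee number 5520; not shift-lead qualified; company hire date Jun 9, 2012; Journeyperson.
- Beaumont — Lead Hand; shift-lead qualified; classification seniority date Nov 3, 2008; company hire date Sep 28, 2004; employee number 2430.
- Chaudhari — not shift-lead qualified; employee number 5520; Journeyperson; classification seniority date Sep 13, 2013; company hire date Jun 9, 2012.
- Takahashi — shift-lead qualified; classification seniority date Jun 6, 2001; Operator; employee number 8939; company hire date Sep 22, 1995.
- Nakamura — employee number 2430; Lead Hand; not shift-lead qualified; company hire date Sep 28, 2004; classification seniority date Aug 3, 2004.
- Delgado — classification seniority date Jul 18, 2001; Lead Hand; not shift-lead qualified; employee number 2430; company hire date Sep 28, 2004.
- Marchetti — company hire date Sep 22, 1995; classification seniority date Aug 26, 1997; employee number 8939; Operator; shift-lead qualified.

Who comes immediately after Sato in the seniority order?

Quinn

By classification: Beaumont, Delgado and Nakamura (Lead Hand); then Haddad, Chaudhari and Sato (Journeyperson); then Quinn, Marchetti and Takahashi (Operator).
Beaumont, Delgado and Nakamura all have employee number 2430, so the next rule applies.
Beaumont, Delgado and Nakamura all have company hire date Sep 28, 2004, so the next rule applies.
Among Beaumont, Delgado and Nakamura, shift-lead qualified before not shift-lead qualified: Beaumont (shift-lead qualified) before Delgado and Nakamura (not shift-lead qualified).
Among Delgado and Nakamura, by classification seniority date (earlier first): Delgado (Jul 18, 2001) before Nakamura (Aug 3, 2004).
Haddad, Chaudhari and Sato all have employee number 5520, so the next rule applies.
Haddad, Chaudhari and Sato all have company hire date Jun 9, 2012, so the next rule applies.
Haddad, Chaudhari and Sato are each not shift-lead qualified, so the next rule applies.
Among Haddad, Chaudhari and Sato, by classification seniority date (earlier first): Haddad (Nov 22, 2008) before Chaudhari (Sep 13, 2013) before Sato (Apr 25, 2014).
Among Quinn, Marchetti and Takahashi, by employee number (lower first): Quinn (7046) before Marchetti and Takahashi (8939).
Marchetti and Takahashi both have company hire date Sep 22, 1995, so the next rule applies.
Marchetti and Takahashi are each shift-lead qualified, so the next rule applies.
Among Marchetti and Takahashi, by classification seniority date (earlier first): Marchetti (Aug 26, 1997) before Takahashi (Jun 6, 2001).
Order: Beaumont, Delgado, Nakamura, Haddad, Chaudhari, Sato, Quinn, Marchetti, Takahashi.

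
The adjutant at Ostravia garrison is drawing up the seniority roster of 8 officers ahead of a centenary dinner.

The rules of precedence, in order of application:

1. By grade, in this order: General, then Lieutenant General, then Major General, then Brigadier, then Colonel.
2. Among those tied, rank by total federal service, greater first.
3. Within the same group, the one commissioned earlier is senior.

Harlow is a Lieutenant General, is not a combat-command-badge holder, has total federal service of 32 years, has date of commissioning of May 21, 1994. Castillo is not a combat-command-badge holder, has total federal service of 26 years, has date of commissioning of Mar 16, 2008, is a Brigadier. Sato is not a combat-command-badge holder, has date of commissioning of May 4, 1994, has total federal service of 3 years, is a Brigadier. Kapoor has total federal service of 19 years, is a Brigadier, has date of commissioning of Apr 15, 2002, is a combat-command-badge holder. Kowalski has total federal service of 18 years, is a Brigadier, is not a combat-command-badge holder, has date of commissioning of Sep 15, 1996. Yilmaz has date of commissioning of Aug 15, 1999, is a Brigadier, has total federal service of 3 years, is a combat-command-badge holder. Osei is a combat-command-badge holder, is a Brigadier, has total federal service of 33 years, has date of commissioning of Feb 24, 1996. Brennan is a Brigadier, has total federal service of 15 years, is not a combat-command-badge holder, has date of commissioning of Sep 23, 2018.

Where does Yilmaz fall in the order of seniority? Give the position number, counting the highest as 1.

8

By grade: Harlow (Lieutenant General); then Osei, Castillo, Kapoor, Kowalski, Brennan, Sato and Yilmaz (Brigadier).
Among Osei, Castillo, Kapoor, Kowalski, Brennan, Sato and Yilmaz, by total federal service (higher first): Osei (33 years) before Castillo (26 years) before Kapoor (19 years) before Kowalski (18 years) before Brennan (15 years) before Sato and Yilmaz (3 years).
Among Sato and Yilmaz, by date of commissioning (earlier first): Sato (May 4, 1994) before Yilmaz (Aug 15, 1999).
Order: Harlow, Osei, Castillo, Kapoor, Kowalski, Brennan, Sato, Yilmaz. So position 8.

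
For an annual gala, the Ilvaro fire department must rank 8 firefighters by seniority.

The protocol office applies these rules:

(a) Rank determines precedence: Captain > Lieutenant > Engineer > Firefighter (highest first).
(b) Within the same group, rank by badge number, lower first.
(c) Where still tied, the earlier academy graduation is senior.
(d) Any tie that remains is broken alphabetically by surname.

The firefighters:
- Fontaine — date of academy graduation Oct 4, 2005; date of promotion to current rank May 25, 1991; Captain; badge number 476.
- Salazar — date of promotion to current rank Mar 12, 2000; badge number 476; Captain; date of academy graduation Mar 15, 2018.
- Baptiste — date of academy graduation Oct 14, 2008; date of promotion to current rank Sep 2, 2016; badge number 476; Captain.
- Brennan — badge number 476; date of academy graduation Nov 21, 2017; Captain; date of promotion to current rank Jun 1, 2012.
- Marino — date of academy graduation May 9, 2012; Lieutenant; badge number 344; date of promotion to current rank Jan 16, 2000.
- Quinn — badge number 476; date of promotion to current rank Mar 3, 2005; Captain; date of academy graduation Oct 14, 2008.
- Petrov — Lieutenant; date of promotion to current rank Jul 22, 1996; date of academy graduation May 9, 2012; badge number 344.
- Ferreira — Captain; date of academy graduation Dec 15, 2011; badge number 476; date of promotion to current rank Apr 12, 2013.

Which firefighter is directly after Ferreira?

Brennan

By rank: Fontaine, Baptiste, Quinn, Ferreira, Brennan and Salazar (Captain); then Marino and Petrov (Lieutenant).
Fontaine, Baptiste, Quinn, Ferreira, Brennan and Salazar all have badge number 476, so the next rule applies.
Among Fontaine, Baptiste, Quinn, Ferreira, Brennan and Salazar, by date of academy graduation (earlier first): Fontaine (Oct 4, 2005) before Baptiste and Quinn (Oct 14, 2008) before Ferreira (Dec 15, 2011) before Brennan (Nov 21, 2017) before Salazar (Mar 15, 2018).
Among Baptiste and Quinn, alphabetically by surname: Baptiste before Quinn.
Marino and Petrov both have badge number 344, so the next rule applies.
Marino and Petrov both have date of academy graduation May 9, 2012, so the next rule applies.
Among Marino and Petrov, alphabetically by surname: Marino before Petrov.
Order: Fontaine, Baptiste, Quinn, Ferreira, Brennan, Salazar, Marino, Petrov.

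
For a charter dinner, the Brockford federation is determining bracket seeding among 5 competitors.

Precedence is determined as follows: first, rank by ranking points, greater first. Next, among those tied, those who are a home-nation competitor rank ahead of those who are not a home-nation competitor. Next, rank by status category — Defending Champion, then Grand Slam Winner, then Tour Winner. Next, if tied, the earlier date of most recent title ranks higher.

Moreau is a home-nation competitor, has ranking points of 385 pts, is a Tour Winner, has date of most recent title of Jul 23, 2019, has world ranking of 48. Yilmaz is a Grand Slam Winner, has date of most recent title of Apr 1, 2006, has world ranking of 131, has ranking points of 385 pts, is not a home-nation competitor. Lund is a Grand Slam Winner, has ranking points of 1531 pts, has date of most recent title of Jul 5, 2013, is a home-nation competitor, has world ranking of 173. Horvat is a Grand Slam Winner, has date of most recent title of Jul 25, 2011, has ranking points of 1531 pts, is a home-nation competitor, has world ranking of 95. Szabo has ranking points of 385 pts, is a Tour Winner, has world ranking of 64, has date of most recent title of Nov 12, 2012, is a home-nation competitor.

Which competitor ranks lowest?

Yilmaz

By ranking points (higher first): Horvat and Lund (both 1531 pts); then Szabo, Moreau and Yilmaz (each 385 pts).
Horvat and Lund are each a home-nation competitor, so the next rule applies.
Horvat and Lund are each Grand Slam Winner, so the next rule applies.
Among Horvat and Lund, by date of most recent title (earlier first): Horvat (Jul 25, 2011) before Lund (Jul 5, 2013).
Among Szabo, Moreau and Yilmaz, a home-nation competitor before not a home-nation competitor: Szabo and Moreau (a home-nation competitor) before Yilmaz (not a home-nation competitor).
Szabo and Moreau are each Tour Winner, so the next rule applies.
Among Szabo and Moreau, by date of most recent title (earlier first): Szabo (Nov 12, 2012) before Moreau (Jul 23, 2019).
Order: Horvat, Lund, Szabo, Moreau, Yilmaz.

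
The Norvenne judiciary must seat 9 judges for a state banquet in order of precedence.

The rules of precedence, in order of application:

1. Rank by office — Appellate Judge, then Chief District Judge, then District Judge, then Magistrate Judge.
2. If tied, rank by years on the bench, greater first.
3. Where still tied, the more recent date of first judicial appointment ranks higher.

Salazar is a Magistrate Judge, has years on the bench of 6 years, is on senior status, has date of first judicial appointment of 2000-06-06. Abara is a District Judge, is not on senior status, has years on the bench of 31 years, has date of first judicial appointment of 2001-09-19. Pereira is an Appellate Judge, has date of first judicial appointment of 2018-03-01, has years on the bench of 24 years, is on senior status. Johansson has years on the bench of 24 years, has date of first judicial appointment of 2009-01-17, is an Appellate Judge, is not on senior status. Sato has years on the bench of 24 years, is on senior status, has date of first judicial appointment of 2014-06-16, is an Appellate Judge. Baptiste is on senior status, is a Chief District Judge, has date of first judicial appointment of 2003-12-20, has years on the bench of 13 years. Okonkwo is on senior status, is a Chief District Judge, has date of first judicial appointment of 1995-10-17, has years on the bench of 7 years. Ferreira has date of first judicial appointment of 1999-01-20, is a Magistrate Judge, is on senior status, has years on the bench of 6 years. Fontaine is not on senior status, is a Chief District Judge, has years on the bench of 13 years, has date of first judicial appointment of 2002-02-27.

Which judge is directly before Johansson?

Sato

By office: Pereira, Sato and Johansson (Appellate Judge); then Baptiste, Fontaine and Okonkwo (Chief District Judge); then Abara (District Judge); then Salazar and Ferreira (Magistrate Judge).
Pereira, Sato and Johansson all have years on the bench 24 years, so the next rule applies.
Among Pereira, Sato and Johansson, by date of first judicial appointment (later first): Pereira (2018-03-01) before Sato (2014-06-16) before Johansson (2009-01-17).
Among Baptiste, Fontaine and Okonkwo, by years on the bench (higher first): Baptiste and Fontaine (13 years) before Okonkwo (7 years).
Among Baptiste and Fontaine, by date of first judicial appointment (later first): Baptiste (2003-12-20) before Fontaine (2002-02-27).
Salazar and Ferreira both have years on the bench 6 years, so the next rule applies.
Among Salazar and Ferreira, by date of first judicial appointment (later first): Salazar (2000-06-06) before Ferreira (1999-01-20).
Order: Pereira, Sato, Johansson, Baptiste, Fontaine, Okonkwo, Abara, Salazar, Ferreira.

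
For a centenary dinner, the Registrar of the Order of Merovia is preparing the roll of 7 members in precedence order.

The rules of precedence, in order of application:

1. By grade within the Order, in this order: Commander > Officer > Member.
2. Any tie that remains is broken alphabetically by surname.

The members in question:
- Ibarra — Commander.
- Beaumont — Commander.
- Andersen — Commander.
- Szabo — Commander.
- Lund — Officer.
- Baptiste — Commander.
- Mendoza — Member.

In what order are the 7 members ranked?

By grade within the Order: Andersen, Baptiste, Beaumont, Ibarra and Szabo (Commander); then Lund (Officer); then Mendoza (Member).
Among Andersen, Baptiste, Beaumont, Ibarra and Szabo, alphabetically by surname: Andersen before Baptiste before Beaumont before Ibarra before Szabo.
Full order: Andersen, Baptiste, Beaumont, Ibarra, Szabo, Lund, Mendoza.

Andersen, Baptiste, Beaumont, Ibarra, Szabo, Lund, Mendoza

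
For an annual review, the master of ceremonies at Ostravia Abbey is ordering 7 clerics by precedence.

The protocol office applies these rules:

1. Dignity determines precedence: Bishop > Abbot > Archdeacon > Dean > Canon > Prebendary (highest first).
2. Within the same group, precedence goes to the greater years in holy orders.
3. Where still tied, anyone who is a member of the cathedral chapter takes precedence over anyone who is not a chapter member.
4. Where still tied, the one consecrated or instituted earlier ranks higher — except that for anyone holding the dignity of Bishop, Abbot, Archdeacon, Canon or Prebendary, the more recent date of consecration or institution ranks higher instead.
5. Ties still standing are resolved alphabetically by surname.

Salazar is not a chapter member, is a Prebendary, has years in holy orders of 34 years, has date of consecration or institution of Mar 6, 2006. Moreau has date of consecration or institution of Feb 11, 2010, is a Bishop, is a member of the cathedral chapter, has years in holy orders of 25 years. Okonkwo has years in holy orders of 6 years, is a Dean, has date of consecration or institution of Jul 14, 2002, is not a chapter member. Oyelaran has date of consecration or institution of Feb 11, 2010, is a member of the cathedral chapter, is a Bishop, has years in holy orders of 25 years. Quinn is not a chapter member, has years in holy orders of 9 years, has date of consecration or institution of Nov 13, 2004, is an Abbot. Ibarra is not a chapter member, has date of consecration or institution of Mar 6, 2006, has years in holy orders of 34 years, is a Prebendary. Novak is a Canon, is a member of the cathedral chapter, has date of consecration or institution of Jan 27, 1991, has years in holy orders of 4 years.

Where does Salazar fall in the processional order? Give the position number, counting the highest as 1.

By dignity: Moreau and Oyelaran (Bishop); then Quinn (Abbot); then Okonkwo (Dean); then Novak (Canon); then Ibarra and Salazar (Prebendary).
Moreau and Oyelaran both have years in holy orders 25 years, so the next rule applies.
Moreau and Oyelaran are each a member of the cathedral chapter, so the next rule applies.
Moreau and Oyelaran both have date of consecration or institution Feb 11, 2010, so the next rule applies.
Among Moreau and Oyelaran, alphabetically by surname: Moreau before Oyelaran.
Ibarra and Salazar both have years in holy orders 34 years, so the next rule applies.
Ibarra and Salazar are each not a chapter member, so the next rule applies.
Ibarra and Salazar both have date of consecration or institution Mar 6, 2006, so the next rule applies.
Among Ibarra and Salazar, alphabetically by surname: Ibarra before Salazar.
Order: Moreau, Oyelaran, Quinn, Okonkwo, Novak, Ibarra, Salazar. So position 7.

7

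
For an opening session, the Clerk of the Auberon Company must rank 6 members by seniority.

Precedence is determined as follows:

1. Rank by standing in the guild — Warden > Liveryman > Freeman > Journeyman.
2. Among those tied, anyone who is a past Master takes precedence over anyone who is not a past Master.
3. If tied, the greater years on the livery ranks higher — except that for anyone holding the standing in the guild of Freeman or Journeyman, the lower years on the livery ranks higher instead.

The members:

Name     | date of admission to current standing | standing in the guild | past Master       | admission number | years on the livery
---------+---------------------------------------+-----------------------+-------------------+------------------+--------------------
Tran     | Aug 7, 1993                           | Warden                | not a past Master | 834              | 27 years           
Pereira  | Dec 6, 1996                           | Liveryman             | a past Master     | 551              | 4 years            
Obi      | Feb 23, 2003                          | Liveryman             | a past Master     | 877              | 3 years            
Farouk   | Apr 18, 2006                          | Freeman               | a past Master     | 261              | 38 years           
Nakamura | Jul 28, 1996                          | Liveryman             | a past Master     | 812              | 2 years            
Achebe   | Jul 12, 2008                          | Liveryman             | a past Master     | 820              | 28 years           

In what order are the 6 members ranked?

Tran, Achebe, Pereira, Obi, Nakamura, Farouk

By standing in the guild: Tran (Warden); then Achebe, Pereira, Obi and Nakamura (Liveryman); then Farouk (Freeman).
Achebe, Pereira, Obi and Nakamura are each a past Master, so the next rule applies.
Among Achebe, Pereira, Obi and Nakamura, by years on the livery (higher first): Achebe (28 years) before Pereira (4 years) before Obi (3 years) before Nakamura (2 years).
Full order: Tran, Achebe, Pereira, Obi, Nakamura, Farouk.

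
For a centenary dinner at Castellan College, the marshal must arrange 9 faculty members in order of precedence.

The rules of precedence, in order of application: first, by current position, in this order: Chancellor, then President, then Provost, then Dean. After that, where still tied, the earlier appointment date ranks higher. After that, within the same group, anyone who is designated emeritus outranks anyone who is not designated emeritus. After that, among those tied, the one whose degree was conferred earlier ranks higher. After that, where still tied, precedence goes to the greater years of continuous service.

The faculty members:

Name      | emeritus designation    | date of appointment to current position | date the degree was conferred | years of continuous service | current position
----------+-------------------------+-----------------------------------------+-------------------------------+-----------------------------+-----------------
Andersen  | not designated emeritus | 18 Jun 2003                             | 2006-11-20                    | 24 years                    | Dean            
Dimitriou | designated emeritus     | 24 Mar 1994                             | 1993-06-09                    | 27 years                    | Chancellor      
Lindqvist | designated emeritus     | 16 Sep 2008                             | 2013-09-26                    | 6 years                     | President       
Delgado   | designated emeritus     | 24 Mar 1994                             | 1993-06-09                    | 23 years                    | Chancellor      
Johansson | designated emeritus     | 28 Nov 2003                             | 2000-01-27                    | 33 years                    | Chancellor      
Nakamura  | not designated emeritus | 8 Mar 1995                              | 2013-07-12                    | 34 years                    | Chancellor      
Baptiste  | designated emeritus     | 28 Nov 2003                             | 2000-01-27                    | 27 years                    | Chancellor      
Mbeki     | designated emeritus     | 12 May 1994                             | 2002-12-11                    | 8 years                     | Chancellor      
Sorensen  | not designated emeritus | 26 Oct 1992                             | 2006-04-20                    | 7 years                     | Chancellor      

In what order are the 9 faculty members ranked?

By current position: Sorensen, Dimitriou, Delgado, Mbeki, Nakamura, Johansson and Baptiste (Chancellor); then Lindqvist (President); then Andersen (Dean).
Among Sorensen, Dimitriou, Delgado, Mbeki, Nakamura, Johansson and Baptiste, by date of appointment to current position (earlier first): Sorensen (26 Oct 1992) before Dimitriou and Delgado (24 Mar 1994) before Mbeki (12 May 1994) before Nakamura (8 Mar 1995) before Johansson and Baptiste (28 Nov 2003).
Dimitriou and Delgado are each designated emeritus, so the next rule applies.
Dimitriou and Delgado both have date the degree was conferred 1993-06-09, so the next rule applies.
Among Dimitriou and Delgado, by years of continuous service (higher first): Dimitriou (27 years) before Delgado (23 years).
Johansson and Baptiste are each designated emeritus, so the next rule applies.
Johansson and Baptiste both have date the degree was conferred 2000-01-27, so the next rule applies.
Among Johansson and Baptiste, by years of continuous service (higher first): Johansson (33 years) before Baptiste (27 years).
Full order: Sorensen, Dimitriou, Delgado, Mbeki, Nakamura, Johansson, Baptiste, Lindqvist, Andersen.

Sorensen, Dimitriou, Delgado, Mbeki, Nakamura, Johansson, Baptiste, Lindqvist, Andersen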